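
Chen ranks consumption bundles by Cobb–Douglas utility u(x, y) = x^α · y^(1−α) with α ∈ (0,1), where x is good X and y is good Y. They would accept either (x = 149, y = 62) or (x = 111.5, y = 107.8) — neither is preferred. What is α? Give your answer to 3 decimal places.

Indifference: 149^α · 62^(1−α) = 111.5^α · 107.8^(1−α).
(149/111.5)^α = (107.8/62)^(1−α); take logs: α·ln(149/111.5) = (1−α)·ln(107.8/62), i.e. α·0.289922 = (1−α)·0.553143.
So α/(1−α) = (0.553143)/(0.289922) = 1.907903, and α = 1.907903/2.907903 ≈ 0.656.

α ≈ 0.656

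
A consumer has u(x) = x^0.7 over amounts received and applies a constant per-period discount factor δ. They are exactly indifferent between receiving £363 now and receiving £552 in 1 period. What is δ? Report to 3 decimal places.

δ ≈ 0.746

Equating discounted utilities: u(363) = δ·u(552) ⇒ δ = u(363)/u(552).
Since u(x) = x^0.7, δ = (363/552)^0.7 = 0.65761^0.7 = 0.74572.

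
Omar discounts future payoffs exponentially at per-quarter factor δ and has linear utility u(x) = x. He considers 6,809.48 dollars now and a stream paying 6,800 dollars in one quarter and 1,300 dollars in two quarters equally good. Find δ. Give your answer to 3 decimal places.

Equating present values: 6809.48 = 6800δ + 1300δ².
Rearranged: 1300δ² + 6800δ − 6809.48 = 0.
δ = (−6800 + √(6800² + 4·1300·6809.48)) / (2·1300) = (−6800 + √81649296.00) / 2600 ≈ 0.860.

δ ≈ 0.860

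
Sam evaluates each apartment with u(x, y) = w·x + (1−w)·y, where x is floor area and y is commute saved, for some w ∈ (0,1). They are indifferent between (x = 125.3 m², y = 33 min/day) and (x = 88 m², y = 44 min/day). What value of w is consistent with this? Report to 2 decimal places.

Equating utilities: w·125.3 + (1−w)·33 = w·88 + (1−w)·44.
Rearranging, 37.3·w − 11·(1−w) = 0.
Hence w = 11/(37.3+11) = 11/48.3 = 0.23.

w = 0.23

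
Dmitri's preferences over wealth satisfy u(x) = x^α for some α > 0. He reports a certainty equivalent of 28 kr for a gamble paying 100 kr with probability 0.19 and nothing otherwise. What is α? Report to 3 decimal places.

The lottery's expected utility is 0.19·u(100) + 0.81·u(0) = 0.19·100^α (since u(0) = 0 for α > 0).
Equating: 28^α = 0.19·100^α, i.e. 0.2800^α = 0.19.
Taking logs: α·ln(28/100) = ln(0.19), so α = -1.660731 / -1.272966 ≈ 1.305.

α ≈ 1.305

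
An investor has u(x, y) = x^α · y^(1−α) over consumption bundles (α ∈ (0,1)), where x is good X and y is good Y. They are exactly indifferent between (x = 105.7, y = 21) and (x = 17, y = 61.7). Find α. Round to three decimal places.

α ≈ 0.371

Set the two utilities equal: 105.7^α·21^(1−α) = 17^α·61.7^(1−α).
(105.7/17)^α = (61.7/21)^(1−α); take logs: α·ln(105.7/17) = (1−α)·ln(61.7/21), i.e. α·1.827392 = (1−α)·1.077761.
Thus α·(2.905153) = 1.077761, so α = 1.077761/2.905153 ≈ 0.371.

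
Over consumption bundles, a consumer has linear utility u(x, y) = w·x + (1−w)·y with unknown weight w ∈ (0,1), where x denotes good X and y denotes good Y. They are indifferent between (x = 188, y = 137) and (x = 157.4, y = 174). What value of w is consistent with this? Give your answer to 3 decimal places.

w = 0.547

Equating utilities: w·188 + (1−w)·137 = w·157.4 + (1−w)·174.
w·(188−157.4) = (1−w)·(174−137), i.e. w·30.6 = (1−w)·37.
The marginal rate of substitution is 37/30.6, so w = 37/(30.6+37) = 0.547.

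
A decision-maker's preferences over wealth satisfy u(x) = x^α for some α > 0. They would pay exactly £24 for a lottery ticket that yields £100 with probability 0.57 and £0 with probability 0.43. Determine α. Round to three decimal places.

α ≈ 0.394

EU(lottery) = 0.57·100^α + 0.43·0 = 0.57·100^α.
Indifference: 24^α = 0.57·100^α, so (24/100)^α = 0.57.
Take logs: α = ln 0.57 / ln(24/100) ≈ 0.39388.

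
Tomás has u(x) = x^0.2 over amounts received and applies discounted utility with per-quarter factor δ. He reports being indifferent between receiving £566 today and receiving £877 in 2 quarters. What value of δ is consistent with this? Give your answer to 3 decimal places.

δ ≈ 0.957

Equating discounted utilities: u(566) = δ^2·u(877) ⇒ δ^2 = u(566)/u(877).
With u(x) = x^0.2: δ^2 = 566^0.2/877^0.2 = (566/877)^0.2 = 0.91614.
Taking the square root: δ = 0.91614^(1/2) ≈ 0.957.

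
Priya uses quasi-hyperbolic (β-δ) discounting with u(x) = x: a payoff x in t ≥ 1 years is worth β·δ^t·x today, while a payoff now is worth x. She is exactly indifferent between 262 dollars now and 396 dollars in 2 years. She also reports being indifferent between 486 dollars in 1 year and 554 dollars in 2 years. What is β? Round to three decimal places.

β ≈ 0.860

From the later pair, β·δ^1·486 = β·δ^2·554; dividing through, δ = 486/554 = 0.87726.
Now use the now-vs-future pair: 262 = β·δ^2·396 gives β = 262/(0.76958·396) ≈ 0.860.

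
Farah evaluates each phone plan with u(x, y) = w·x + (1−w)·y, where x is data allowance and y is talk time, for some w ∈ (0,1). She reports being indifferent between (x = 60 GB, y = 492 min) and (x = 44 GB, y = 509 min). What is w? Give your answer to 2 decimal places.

w = 0.52

Equating utilities: w·60 + (1−w)·492 = w·44 + (1−w)·509.
w·(60−44) = (1−w)·(509−492), i.e. w·16 = (1−w)·17.
The marginal rate of substitution is 17/16, so w = 17/(16+17) = 0.52.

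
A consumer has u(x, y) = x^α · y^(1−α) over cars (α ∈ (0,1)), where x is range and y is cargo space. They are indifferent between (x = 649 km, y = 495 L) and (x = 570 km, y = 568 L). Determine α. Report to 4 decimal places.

α ≈ 0.5145

Set the two utilities equal: 649^α·495^(1−α) = 570^α·568^(1−α).
(649/570)^α = (568/495)^(1−α); take logs: α·ln(649/570) = (1−α)·ln(568/495), i.e. α·0.1297964 = (1−α)·0.1375637.
So α/(1−α) = (0.1375637)/(0.1297964) = 1.0598422, and α = 1.0598422/2.0598422 ≈ 0.5145.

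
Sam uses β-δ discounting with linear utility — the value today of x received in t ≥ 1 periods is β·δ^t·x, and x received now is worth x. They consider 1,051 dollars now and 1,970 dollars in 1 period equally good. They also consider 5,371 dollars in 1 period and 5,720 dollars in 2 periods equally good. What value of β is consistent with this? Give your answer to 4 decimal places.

From the later pair, β·δ^1·5371 = β·δ^2·5720; dividing through, δ = 5371/5720 = 0.93899.
Substituting δ into 1051 = β·δ·1970: β = 1051/(1849.802) ≈ 0.5682.

β ≈ 0.5682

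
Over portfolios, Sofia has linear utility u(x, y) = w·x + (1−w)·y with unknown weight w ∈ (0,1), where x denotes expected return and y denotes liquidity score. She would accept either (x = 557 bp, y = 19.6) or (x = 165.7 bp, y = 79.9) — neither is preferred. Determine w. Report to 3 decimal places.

w = 0.134

u(557,19.6) = u(165.7,79.9) means w·557 + (1−w)·19.6 = w·165.7 + (1−w)·79.9.
w·(557−165.7) = (1−w)·(79.9−19.6), i.e. w·391.3 = (1−w)·60.3.
So w/(1−w) = 60.3/391.3 = 0.1541, giving w = 60.3/(391.3+60.3) = 0.134.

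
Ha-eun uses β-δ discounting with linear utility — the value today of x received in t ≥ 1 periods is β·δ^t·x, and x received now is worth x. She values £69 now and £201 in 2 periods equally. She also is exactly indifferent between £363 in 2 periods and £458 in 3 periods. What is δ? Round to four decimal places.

Both payoffs in the second observation are in the future, so β drops out: δ^2·363 = δ^3·458 ⇒ δ = 363/458 = 0.79258.

δ ≈ 0.7926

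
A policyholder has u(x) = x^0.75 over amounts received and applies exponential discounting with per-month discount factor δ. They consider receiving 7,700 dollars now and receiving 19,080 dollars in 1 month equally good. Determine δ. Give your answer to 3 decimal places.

δ ≈ 0.506

Equating discounted utilities: u(7700) = δ·u(19080) ⇒ δ = u(7700)/u(19080).
With u(x) = x^0.75: δ = 7700^0.75/19080^0.75 = (7700/19080)^0.75 = 0.50633.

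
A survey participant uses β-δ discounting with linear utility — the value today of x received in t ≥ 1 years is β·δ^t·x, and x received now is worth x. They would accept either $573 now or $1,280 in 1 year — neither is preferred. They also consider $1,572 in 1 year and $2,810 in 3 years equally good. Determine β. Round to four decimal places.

From the later pair, β·δ^1·1572 = β·δ^3·2810; dividing through, δ^2 = 1572/2810 = 0.55943, so δ = 0.74795.
The first indifference: 573 = β·δ·1280, so β = 573/(δ·1280) = 573/(0.74795·1280) ≈ 0.5985.

β ≈ 0.5985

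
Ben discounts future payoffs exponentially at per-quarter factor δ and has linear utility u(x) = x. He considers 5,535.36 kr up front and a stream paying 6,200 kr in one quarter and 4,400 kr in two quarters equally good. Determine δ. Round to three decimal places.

δ ≈ 0.620

Present value of the stream is 6200·δ + 4400·δ². Indifference gives 6200δ + 4400δ² = 5535.36.
That is, 4400δ² + 6200δ − 5535.36 = 0, a quadratic in δ.
δ = (−6200 + √(6200² + 4·4400·5535.36)) / (2·4400) = (−6200 + √135862336.00) / 8800 ≈ 0.620.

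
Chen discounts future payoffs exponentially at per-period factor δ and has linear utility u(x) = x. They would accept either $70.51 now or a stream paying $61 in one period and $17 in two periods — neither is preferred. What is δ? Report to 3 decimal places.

Equating present values: 70.51 = 61δ + 17δ².
That is, 17δ² + 61δ − 70.51 = 0, a quadratic in δ.
By the quadratic formula (taking the positive root), δ = (−61 + √8515.68) / 34 ≈ 0.920.

δ ≈ 0.920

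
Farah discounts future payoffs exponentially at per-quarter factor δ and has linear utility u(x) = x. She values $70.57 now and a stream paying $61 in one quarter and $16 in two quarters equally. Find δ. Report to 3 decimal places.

δ ≈ 0.930

Present value of the stream is 61·δ + 16·δ². Indifference gives 61δ + 16δ² = 70.57.
So 16δ² + 61δ − 70.57 = 0.
By the quadratic formula (taking the positive root), δ = (−61 + √8237.48) / 32 ≈ 0.930.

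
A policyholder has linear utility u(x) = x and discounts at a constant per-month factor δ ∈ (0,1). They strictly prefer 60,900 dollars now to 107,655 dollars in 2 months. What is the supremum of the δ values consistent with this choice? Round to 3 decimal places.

δ < 0.752

Under u(x) = x this choice says 60900 > δ^2·107655.
So δ^2 < 60900/107655 = 0.56570; taking the square root of both positive sides preserves the inequality.
δ < (60900/107655)^(1/2) ≈ 0.752.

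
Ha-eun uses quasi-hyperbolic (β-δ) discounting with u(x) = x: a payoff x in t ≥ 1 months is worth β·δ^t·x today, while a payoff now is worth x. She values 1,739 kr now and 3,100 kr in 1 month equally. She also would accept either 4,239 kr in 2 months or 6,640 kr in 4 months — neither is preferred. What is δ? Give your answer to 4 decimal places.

Both payoffs in the second observation are in the future, so β drops out: δ^2·4239 = δ^4·6640 ⇒ δ^2 = 4239/6640 = 0.63840, so δ = 0.79900.

δ ≈ 0.7990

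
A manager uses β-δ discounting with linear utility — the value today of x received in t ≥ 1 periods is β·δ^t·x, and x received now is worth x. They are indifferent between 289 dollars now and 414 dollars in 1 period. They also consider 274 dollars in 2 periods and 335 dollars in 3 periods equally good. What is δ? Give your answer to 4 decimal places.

δ ≈ 0.8179

The second indifference involves only future payoffs, so β cancels: β·δ^2·274 = β·δ^3·335, giving δ = 274/335 = 0.81791.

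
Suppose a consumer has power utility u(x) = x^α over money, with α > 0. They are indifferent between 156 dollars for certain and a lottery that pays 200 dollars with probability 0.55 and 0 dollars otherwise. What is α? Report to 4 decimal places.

α ≈ 2.4062

Since u(0) = 0, the lottery's EU is 0.55·200^α.
Equating: 156^α = 0.55·200^α, i.e. 0.7800^α = 0.55.
Take logs: α = ln 0.55 / ln(156/200) ≈ 2.406157.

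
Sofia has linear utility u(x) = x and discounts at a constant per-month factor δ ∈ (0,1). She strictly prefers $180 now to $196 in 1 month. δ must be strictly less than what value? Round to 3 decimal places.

δ < 0.918

The preference means 180 > δ·196.
So δ < 180/196 = 0.91837.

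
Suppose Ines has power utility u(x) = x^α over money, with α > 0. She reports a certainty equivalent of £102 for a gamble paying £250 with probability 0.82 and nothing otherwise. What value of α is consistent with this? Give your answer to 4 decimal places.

The lottery's expected utility is 0.82·u(250) + 0.18·u(0) = 0.82·250^α (since u(0) = 0 for α > 0).
Equating: 102^α = 0.82·250^α, i.e. 0.4080^α = 0.82.
Take logs: α = ln 0.82 / ln(102/250) ≈ 0.221365.

α ≈ 0.2214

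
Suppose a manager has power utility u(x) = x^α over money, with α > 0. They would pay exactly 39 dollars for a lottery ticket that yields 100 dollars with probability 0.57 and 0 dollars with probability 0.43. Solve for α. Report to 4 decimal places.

α ≈ 0.5970

EU(lottery) = 0.57·100^α + 0.43·0 = 0.57·100^α.
Equating: 39^α = 0.57·100^α, i.e. 0.3900^α = 0.57.
α = ln(0.57) / ln(39/100) = -0.5621189/-0.9416085 ≈ 0.5970.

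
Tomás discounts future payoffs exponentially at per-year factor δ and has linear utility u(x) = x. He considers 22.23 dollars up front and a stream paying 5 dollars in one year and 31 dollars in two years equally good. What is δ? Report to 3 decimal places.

Present value of the stream is 5·δ + 31·δ². Indifference gives 5δ + 31δ² = 22.23.
Rearranged: 31δ² + 5δ − 22.23 = 0.
The positive root is δ = [−5 + √(5² + 4·31·22.23)] / (2·31) = (−5 + 52.740)/62 ≈ 0.770.

δ ≈ 0.770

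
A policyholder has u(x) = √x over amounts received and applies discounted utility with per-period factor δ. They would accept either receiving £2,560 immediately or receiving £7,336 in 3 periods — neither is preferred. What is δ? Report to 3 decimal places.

Indifference means u(2560) = δ^3 · u(7336), so δ^3 = u(2560)/u(7336).
With u(x) = √x: δ^3 = √2560/√7336 = √(2560/7336) = 0.59073.
So δ = 0.59073^(1/3) ≈ 0.839.

δ ≈ 0.839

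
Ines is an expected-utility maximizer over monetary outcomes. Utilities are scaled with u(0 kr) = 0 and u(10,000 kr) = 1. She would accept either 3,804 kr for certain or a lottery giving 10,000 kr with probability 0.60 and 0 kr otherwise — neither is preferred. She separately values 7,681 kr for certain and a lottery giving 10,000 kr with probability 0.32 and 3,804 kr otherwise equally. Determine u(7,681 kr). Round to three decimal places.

From the first indifference, u(3,804 kr) = 0.60·u(10,000 kr) + 0.40·u(0 kr) = 0.60·1 + 0.40·0 = 0.60.
Chaining: u(7,681 kr) = 0.32·1.00 + 0.68·0.60 = 0.7280.

0.728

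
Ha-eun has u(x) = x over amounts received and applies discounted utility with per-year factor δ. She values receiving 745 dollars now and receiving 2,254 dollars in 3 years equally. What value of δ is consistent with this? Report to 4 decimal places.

Indifference means u(745) = δ^3 · u(2254), so δ^3 = u(745)/u(2254).
With u(x) = x: δ^3 = 745/2254 = 0.33052.
So δ = 0.33052^(1/3) ≈ 0.6914.

δ ≈ 0.6914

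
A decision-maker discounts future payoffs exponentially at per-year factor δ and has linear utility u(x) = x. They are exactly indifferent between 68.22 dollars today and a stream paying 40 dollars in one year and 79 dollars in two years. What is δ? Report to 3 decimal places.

Present value of the stream is 40·δ + 79·δ². Indifference gives 40δ + 79δ² = 68.22.
So 79δ² + 40δ − 68.22 = 0.
By the quadratic formula (taking the positive root), δ = (−40 + √23157.52) / 158 ≈ 0.710.

δ ≈ 0.710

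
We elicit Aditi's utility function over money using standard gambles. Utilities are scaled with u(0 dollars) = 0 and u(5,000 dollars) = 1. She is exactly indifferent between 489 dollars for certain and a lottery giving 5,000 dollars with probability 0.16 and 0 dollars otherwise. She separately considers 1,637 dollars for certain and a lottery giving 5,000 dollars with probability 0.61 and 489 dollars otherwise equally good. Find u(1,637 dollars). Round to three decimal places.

First, u(489 dollars) = 0.16·u(5,000 dollars) + 0.84·u(0 dollars) = 0.16.
The second indifference gives u(1,637 dollars) = 0.61·u(5,000 dollars) + 0.39·u(489 dollars) = 0.61·1.00 + 0.39·0.16 = 0.6724.

0.672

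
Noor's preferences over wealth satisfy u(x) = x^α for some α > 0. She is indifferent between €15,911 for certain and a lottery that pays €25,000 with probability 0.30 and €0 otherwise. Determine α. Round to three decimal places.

α ≈ 2.664

EU(lottery) = 0.30·25000^α + 0.70·0 = 0.30·25000^α.
Equating: 15911^α = 0.30·25000^α, i.e. 0.6364^α = 0.30.
α = ln(0.30) / ln(15911/25000) = -1.203973/-0.451865 ≈ 2.664.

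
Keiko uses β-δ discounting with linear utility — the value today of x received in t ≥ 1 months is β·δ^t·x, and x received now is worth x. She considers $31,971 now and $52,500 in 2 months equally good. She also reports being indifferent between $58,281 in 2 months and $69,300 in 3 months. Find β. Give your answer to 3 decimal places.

From the later pair, β·δ^2·58281 = β·δ^3·69300; dividing through, δ = 58281/69300 = 0.84100.
Now use the now-vs-future pair: 31971 = β·δ^2·52500 gives β = 31971/(0.70727·52500) ≈ 0.861.

β ≈ 0.861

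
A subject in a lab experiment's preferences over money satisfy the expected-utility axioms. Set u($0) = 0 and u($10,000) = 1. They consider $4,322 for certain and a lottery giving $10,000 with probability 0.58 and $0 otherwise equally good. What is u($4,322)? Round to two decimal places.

0.58

u($4,322) equals the lottery's expected utility: 0.58·1 + 0.42·0 = 0.58.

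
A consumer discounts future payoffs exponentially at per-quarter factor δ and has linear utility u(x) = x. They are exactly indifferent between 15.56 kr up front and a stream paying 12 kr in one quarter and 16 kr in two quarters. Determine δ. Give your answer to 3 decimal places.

Present value of the stream is 12·δ + 16·δ². Indifference gives 12δ + 16δ² = 15.56.
That is, 16δ² + 12δ − 15.56 = 0, a quadratic in δ.
δ = (−12 + √(12² + 4·16·15.56)) / (2·16) = (−12 + √1139.84) / 32 ≈ 0.680.

δ ≈ 0.680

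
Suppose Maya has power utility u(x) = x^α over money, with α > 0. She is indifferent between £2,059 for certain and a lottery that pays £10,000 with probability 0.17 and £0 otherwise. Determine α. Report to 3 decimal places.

α ≈ 1.121

EU(lottery) = 0.17·10000^α + 0.83·0 = 0.17·10000^α.
Setting u(2059) equal to that: 2059^α = 0.17·10000^α ⇒ (2059/10000)^α = 0.17.
Take logs: α = ln 0.17 / ln(2059/10000) ≈ 1.12123.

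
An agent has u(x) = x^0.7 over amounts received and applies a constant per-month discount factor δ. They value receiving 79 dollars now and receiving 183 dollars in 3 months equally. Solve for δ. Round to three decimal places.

The payoff in 3 months is discounted by δ^3, so u(79) = δ^3·u(183) and δ^3 = u(79)/u(183).
Since u(x) = x^0.7, δ^3 = (79/183)^0.7 = 0.43169^0.7 = 0.55542.
Taking the cube root: δ = 0.55542^(1/3) ≈ 0.822.

δ ≈ 0.822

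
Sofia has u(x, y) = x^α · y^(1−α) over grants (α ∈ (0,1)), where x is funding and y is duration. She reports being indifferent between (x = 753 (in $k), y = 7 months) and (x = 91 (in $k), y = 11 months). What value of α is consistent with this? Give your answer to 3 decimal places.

The Cobb–Douglas utilities coincide, so 753^α·7^(1−α) = 91^α·11^(1−α).
Rearrange to (753/91)^α = (11/7)^(1−α) and take logs: α·2.113206 = (1−α)·0.451985.
So α/(1−α) = (0.451985)/(2.113206) = 0.213886, and α = 0.213886/1.213886 ≈ 0.176.

α ≈ 0.176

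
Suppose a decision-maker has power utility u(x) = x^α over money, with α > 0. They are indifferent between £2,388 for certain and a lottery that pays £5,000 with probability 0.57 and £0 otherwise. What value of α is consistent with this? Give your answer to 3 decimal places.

The lottery's expected utility is 0.57·u(5000) + 0.43·u(0) = 0.57·5000^α (since u(0) = 0 for α > 0).
Equating: 2388^α = 0.57·5000^α, i.e. 0.4776^α = 0.57.
Take logs: α = ln 0.57 / ln(2388/5000) ≈ 0.76067.

α ≈ 0.761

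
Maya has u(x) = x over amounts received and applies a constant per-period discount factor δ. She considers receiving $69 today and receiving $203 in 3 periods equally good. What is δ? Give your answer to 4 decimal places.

δ ≈ 0.6979

Indifference means u(69) = δ^3 · u(203), so δ^3 = u(69)/u(203).
With u(x) = x: δ^3 = 69/203 = 0.33990.
So δ = 0.33990^(1/3) ≈ 0.6979.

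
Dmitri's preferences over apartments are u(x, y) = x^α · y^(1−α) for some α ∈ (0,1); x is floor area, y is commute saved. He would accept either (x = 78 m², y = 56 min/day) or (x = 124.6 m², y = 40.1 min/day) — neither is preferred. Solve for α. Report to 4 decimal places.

α ≈ 0.4162

Indifference: 78^α · 56^(1−α) = 124.6^α · 40.1^(1−α).
Rearrange to (78/124.6)^α = (40.1/56)^(1−α) and take logs: α·-0.4683998 = (1−α)·-0.3339754.
Thus α·(-0.8023752) = -0.3339754, so α = -0.3339754/-0.8023752 ≈ 0.4162.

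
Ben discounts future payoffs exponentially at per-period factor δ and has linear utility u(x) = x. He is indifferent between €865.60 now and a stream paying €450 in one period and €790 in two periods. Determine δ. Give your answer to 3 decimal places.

Present value of the stream is 450·δ + 790·δ². Indifference gives 450δ + 790δ² = 865.60.
That is, 790δ² + 450δ − 865.60 = 0, a quadratic in δ.
The positive root is δ = [−450 + √(450² + 4·790·865.60)] / (2·790) = (−450 + 1714.000)/1580 ≈ 0.800.

δ ≈ 0.800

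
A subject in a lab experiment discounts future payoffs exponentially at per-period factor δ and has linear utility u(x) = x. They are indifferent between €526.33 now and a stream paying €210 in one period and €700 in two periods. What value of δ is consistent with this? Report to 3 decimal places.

δ ≈ 0.730

Present value of the stream is 210·δ + 700·δ². Indifference gives 210δ + 700δ² = 526.33.
Rearranged: 700δ² + 210δ − 526.33 = 0.
By the quadratic formula (taking the positive root), δ = (−210 + √1517824.00) / 1400 ≈ 0.730.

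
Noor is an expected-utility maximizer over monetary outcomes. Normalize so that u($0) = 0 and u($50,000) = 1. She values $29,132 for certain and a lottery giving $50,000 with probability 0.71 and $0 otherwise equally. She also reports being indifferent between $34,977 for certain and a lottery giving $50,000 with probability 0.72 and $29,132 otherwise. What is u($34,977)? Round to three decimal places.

First, u($29,132) = 0.71·u($50,000) + 0.29·u($0) = 0.71.
Then u($34,977) = 0.72·u($50,000) + 0.28·u($29,132) = 0.72·1.00 + 0.28·0.71 = 0.9188.

0.919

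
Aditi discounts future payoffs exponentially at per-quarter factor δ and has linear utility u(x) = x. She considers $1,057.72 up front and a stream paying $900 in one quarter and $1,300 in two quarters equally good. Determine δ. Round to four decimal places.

The stream is worth 900δ + 1300δ² today, so 900δ + 1300δ² = 1057.72.
Rearranged: 1300δ² + 900δ − 1057.72 = 0.
The positive root is δ = [−900 + √(900² + 4·1300·1057.72)] / (2·1300) = (−900 + 2512.000)/2600 ≈ 0.6200.

δ ≈ 0.6200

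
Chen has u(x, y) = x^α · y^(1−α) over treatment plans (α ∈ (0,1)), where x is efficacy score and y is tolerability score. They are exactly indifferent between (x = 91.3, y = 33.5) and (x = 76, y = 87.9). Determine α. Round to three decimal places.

α ≈ 0.840

Set the two utilities equal: 91.3^α·33.5^(1−α) = 76^α·87.9^(1−α).
(91.3/76)^α = (87.9/33.5)^(1−α); take logs: α·ln(91.3/76) = (1−α)·ln(87.9/33.5), i.e. α·0.183417 = (1−α)·0.964654.
With A = 0.183417 and B = 0.964654: α·A = (1−α)·B, so α = B/(A+B) = 0.964654/1.148071 ≈ 0.840.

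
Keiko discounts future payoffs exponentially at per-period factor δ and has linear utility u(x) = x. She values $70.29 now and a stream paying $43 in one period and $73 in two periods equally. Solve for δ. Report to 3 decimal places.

The stream is worth 43δ + 73δ² today, so 43δ + 73δ² = 70.29.
Rearranged: 73δ² + 43δ − 70.29 = 0.
The positive root is δ = [−43 + √(43² + 4·73·70.29)] / (2·73) = (−43 + 149.578)/146 ≈ 0.730.

δ ≈ 0.730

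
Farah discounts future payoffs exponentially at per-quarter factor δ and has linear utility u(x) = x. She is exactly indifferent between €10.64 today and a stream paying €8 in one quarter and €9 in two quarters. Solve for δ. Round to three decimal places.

δ ≈ 0.730

Equating present values: 10.64 = 8δ + 9δ².
Rearranged: 9δ² + 8δ − 10.64 = 0.
By the quadratic formula (taking the positive root), δ = (−8 + √447.04) / 18 ≈ 0.730.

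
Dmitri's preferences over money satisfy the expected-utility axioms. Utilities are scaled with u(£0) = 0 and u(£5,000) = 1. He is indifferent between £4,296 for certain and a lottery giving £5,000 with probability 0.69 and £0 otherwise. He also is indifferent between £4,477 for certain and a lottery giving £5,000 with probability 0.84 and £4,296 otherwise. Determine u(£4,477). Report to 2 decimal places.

From the first indifference, u(£4,296) = 0.69·u(£5,000) + 0.31·u(£0) = 0.69·1 + 0.31·0 = 0.69.
Then u(£4,477) = 0.84·u(£5,000) + 0.16·u(£4,296) = 0.84·1.00 + 0.16·0.69 = 0.9504.

0.95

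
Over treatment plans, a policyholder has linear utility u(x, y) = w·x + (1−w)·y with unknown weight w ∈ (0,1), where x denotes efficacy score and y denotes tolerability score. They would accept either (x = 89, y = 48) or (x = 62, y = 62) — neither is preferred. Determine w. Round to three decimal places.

Indifference: w·89 + (1−w)·48 = w·62 + (1−w)·62.
w·(89−62) = (1−w)·(62−48), i.e. w·27 = (1−w)·14.
Hence w = 14/(27+14) = 14/41 = 0.341.

w = 0.341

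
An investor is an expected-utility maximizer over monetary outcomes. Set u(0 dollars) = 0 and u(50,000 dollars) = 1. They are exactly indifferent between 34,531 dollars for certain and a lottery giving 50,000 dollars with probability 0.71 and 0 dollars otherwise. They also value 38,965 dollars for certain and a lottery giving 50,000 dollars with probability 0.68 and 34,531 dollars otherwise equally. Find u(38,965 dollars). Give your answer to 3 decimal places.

0.907

From the first indifference, u(34,531 dollars) = 0.71·u(50,000 dollars) + 0.29·u(0 dollars) = 0.71·1 + 0.29·0 = 0.71.
Chaining: u(38,965 dollars) = 0.68·1.00 + 0.32·0.71 = 0.9072.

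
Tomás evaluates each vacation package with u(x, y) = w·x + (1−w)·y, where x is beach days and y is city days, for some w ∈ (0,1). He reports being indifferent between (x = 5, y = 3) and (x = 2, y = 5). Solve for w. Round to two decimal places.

Equating utilities: w·5 + (1−w)·3 = w·2 + (1−w)·5.
Collecting terms: w·3 = (1−w)·2.
So w/(1−w) = 2/3 = 0.6667, giving w = 2/(3+2) = 0.40.

w = 0.40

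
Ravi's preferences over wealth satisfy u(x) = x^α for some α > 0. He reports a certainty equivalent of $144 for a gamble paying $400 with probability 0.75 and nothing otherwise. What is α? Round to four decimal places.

The lottery's expected utility is 0.75·u(400) + 0.25·u(0) = 0.75·400^α (since u(0) = 0 for α > 0).
Equating: 144^α = 0.75·400^α, i.e. 0.3600^α = 0.75.
Taking logs: α·ln(144/400) = ln(0.75), so α = -0.2876821 / -1.0216512 ≈ 0.2816.

α ≈ 0.2816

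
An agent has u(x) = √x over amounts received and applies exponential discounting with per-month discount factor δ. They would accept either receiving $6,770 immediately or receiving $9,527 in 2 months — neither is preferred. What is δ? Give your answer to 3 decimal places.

δ ≈ 0.918

Equating discounted utilities: u(6770) = δ^2·u(9527) ⇒ δ^2 = u(6770)/u(9527).
With u(x) = √x: δ^2 = √6770/√9527 = √(6770/9527) = 0.84298.
Hence δ = (0.84298)^(1/2) = 0.91814.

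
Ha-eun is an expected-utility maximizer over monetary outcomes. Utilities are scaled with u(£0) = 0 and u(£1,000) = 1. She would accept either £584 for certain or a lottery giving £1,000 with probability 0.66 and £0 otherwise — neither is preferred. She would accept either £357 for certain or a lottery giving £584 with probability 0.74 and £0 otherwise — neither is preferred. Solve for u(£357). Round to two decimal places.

0.49

The first gamble pins u(£584): it must equal 0.66·1 + 0.34·0 = 0.66.
Then u(£357) = 0.74·u(£584) + 0.26·u(£0) = 0.74·0.66 + 0.26·0.00 = 0.4884.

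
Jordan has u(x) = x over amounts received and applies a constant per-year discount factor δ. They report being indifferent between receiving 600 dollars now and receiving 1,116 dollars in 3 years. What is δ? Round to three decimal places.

The payoff in 3 years is discounted by δ^3, so u(600) = δ^3·u(1116) and δ^3 = u(600)/u(1116).
With u(x) = x: δ^3 = 600/1116 = 0.53763.
So δ = 0.53763^(1/3) ≈ 0.813.

δ ≈ 0.813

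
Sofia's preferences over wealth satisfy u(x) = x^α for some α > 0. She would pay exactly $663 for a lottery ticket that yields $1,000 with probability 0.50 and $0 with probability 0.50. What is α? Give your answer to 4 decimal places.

Since u(0) = 0, the lottery's EU is 0.50·1000^α.
Equating: 663^α = 0.50·1000^α, i.e. 0.6630^α = 0.50.
α = ln(0.50) / ln(663/1000) = -0.6931472/-0.4109803 ≈ 1.6866.

α ≈ 1.6866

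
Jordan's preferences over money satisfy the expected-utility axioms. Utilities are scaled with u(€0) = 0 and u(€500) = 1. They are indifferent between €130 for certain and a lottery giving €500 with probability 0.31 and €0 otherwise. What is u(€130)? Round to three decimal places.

The indifference gives u(€130) = 0.31·u(€500) + 0.69·u(€0) = 0.31·1 + 0.69·0 = 0.31.

0.310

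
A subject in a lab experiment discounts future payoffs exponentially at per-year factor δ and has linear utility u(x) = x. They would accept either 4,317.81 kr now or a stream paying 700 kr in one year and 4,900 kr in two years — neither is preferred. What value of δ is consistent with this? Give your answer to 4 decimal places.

δ ≈ 0.8700

Equating present values: 4317.81 = 700δ + 4900δ².
Rearranged: 4900δ² + 700δ − 4317.81 = 0.
The positive root is δ = [−700 + √(700² + 4·4900·4317.81)] / (2·4900) = (−700 + 9226.000)/9800 ≈ 0.8700.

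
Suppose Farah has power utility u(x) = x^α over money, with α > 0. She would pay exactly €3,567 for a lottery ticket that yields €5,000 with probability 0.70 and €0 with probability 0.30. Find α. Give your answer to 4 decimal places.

The lottery's expected utility is 0.70·u(5000) + 0.30·u(0) = 0.70·5000^α (since u(0) = 0 for α > 0).
Equating: 3567^α = 0.70·5000^α, i.e. 0.7134^α = 0.70.
Take logs: α = ln 0.70 / ln(3567/5000) ≈ 1.056148.

α ≈ 1.0561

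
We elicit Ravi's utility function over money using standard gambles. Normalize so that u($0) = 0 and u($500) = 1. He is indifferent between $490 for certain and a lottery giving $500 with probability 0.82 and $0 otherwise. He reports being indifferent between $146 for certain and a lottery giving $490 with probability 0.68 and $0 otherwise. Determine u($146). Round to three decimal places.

From the first indifference, u($490) = 0.82·u($500) + 0.18·u($0) = 0.82·1 + 0.18·0 = 0.82.
Chaining: u($146) = 0.68·0.82 + 0.32·0.00 = 0.5576.

0.558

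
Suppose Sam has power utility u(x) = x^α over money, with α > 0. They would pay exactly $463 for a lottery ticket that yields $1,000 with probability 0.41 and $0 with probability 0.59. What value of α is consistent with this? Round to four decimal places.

α ≈ 1.1579

Since u(0) = 0, the lottery's EU is 0.41·1000^α.
Equating: 463^α = 0.41·1000^α, i.e. 0.4630^α = 0.41.
Take logs: α = ln 0.41 / ln(463/1000) ≈ 1.157877.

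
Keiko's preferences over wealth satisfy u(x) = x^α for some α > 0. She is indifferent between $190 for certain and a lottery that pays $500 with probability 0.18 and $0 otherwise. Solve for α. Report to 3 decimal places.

Since u(0) = 0, the lottery's EU is 0.18·500^α.
Indifference: 190^α = 0.18·500^α, so (190/500)^α = 0.18.
α = ln(0.18) / ln(190/500) = -1.714798/-0.967584 ≈ 1.772.

α ≈ 1.772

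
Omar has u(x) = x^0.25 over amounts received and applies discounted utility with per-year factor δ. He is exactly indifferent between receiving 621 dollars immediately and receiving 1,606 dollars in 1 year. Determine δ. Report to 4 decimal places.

Indifference means u(621) = δ · u(1606), so δ = u(621)/u(1606).
With u(x) = x^0.25: δ = 621^0.25/1606^0.25 = (621/1606)^0.25 = 0.78856.

δ ≈ 0.7886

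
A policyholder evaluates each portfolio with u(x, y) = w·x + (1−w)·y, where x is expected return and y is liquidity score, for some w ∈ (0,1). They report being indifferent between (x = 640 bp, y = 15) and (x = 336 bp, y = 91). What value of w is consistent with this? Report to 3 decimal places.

Equating utilities: w·640 + (1−w)·15 = w·336 + (1−w)·91.
Rearranging, 304·w − 76·(1−w) = 0.
So w/(1−w) = 76/304 = 0.2500, giving w = 76/(304+76) = 0.200.

w = 0.200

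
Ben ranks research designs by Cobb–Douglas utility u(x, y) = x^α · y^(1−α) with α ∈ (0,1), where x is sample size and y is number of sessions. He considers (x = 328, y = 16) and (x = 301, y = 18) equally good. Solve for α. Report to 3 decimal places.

The Cobb–Douglas utilities coincide, so 328^α·16^(1−α) = 301^α·18^(1−α).
Rearrange to (328/301)^α = (18/16)^(1−α) and take logs: α·0.085903 = (1−α)·0.117783.
So α/(1−α) = (0.117783)/(0.085903) = 1.371116, and α = 1.371116/2.371116 ≈ 0.578.

α ≈ 0.578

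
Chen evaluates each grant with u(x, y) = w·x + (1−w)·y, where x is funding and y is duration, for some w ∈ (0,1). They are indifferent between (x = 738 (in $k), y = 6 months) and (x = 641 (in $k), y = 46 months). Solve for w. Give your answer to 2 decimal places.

w = 0.29

Indifference: w·738 + (1−w)·6 = w·641 + (1−w)·46.
w·(738−641) = (1−w)·(46−6), i.e. w·97 = (1−w)·40.
The marginal rate of substitution is 40/97, so w = 40/(97+40) = 0.29.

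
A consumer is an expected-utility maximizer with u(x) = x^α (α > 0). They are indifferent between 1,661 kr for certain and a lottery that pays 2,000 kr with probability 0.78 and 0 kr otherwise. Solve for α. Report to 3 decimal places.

EU(lottery) = 0.78·2000^α + 0.22·0 = 0.78·2000^α.
Setting u(1661) equal to that: 1661^α = 0.78·2000^α ⇒ (1661/2000)^α = 0.78.
Take logs: α = ln 0.78 / ln(1661/2000) ≈ 1.33777.

α ≈ 1.338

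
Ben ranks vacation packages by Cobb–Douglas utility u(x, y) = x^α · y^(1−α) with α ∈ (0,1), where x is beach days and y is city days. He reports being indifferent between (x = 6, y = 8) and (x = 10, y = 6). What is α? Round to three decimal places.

α ≈ 0.360

Indifference: 6^α · 8^(1−α) = 10^α · 6^(1−α).
Taking logs: α·ln 6 + (1−α)·ln 8 = α·ln 10 + (1−α)·ln 6, i.e. α·-0.510826 = (1−α)·-0.287682.
Thus α·(-0.798508) = -0.287682, so α = -0.287682/-0.798508 ≈ 0.360.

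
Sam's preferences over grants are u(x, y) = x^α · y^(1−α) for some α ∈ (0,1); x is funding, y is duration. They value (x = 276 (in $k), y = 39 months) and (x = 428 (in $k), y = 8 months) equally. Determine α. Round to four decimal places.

α ≈ 0.7831

The Cobb–Douglas utilities coincide, so 276^α·39^(1−α) = 428^α·8^(1−α).
Rearrange to (276/428)^α = (8/39)^(1−α) and take logs: α·-0.4387223 = (1−α)·-1.5841201.
Thus α·(-2.0228424) = -1.5841201, so α = -1.5841201/-2.0228424 ≈ 0.7831.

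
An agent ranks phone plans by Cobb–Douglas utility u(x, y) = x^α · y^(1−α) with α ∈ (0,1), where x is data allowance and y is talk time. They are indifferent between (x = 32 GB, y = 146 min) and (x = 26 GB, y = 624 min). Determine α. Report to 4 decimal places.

α ≈ 0.8749

Set the two utilities equal: 32^α·146^(1−α) = 26^α·624^(1−α).
(32/26)^α = (624/146)^(1−α); take logs: α·ln(32/26) = (1−α)·ln(624/146), i.e. α·0.2076394 = (1−α)·1.4525437.
Thus α·(1.6601831) = 1.4525437, so α = 1.4525437/1.6601831 ≈ 0.8749.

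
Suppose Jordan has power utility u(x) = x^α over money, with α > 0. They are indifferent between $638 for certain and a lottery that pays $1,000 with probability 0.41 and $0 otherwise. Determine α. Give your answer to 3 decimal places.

α ≈ 1.984

Since u(0) = 0, the lottery's EU is 0.41·1000^α.
Equating: 638^α = 0.41·1000^α, i.e. 0.6380^α = 0.41.
α = ln(0.41) / ln(638/1000) = -0.891598/-0.449417 ≈ 1.984.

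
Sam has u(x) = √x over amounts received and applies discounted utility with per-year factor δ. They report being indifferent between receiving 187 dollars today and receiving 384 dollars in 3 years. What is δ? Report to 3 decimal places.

Equating discounted utilities: u(187) = δ^3·u(384) ⇒ δ^3 = u(187)/u(384).
Since u(x) = √x, δ^3 = √(187/384) = 0.69784.
Hence δ = (0.69784)^(1/3) = 0.88699.

δ ≈ 0.887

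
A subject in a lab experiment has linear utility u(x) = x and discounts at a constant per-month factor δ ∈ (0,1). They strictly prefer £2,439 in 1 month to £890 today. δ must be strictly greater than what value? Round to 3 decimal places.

δ > 0.365

Comparing present values: 890 < δ·2439.
So δ > 890/2439 = 0.36490.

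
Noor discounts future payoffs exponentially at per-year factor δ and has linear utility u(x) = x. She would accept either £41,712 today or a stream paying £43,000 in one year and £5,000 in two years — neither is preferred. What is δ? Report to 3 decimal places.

Present value of the stream is 43000·δ + 5000·δ². Indifference gives 43000δ + 5000δ² = 41712.
So 5000δ² + 43000δ − 41712 = 0.
The positive root is δ = [−43000 + √(43000² + 4·5000·41712)] / (2·5000) = (−43000 + 51800.000)/10000 ≈ 0.880.

δ ≈ 0.880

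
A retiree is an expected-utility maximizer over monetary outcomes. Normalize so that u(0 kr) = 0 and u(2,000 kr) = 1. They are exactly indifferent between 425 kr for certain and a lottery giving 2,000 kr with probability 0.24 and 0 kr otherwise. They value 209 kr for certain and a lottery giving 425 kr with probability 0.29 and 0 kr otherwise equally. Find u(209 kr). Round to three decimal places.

The first gamble pins u(425 kr): it must equal 0.24·1 + 0.76·0 = 0.24.
Then u(209 kr) = 0.29·u(425 kr) + 0.71·u(0 kr) = 0.29·0.24 + 0.71·0.00 = 0.0696.

0.070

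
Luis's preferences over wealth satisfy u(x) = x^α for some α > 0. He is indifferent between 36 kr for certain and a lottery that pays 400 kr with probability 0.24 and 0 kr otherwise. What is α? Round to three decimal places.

Since u(0) = 0, the lottery's EU is 0.24·400^α.
Setting u(36) equal to that: 36^α = 0.24·400^α ⇒ (36/400)^α = 0.24.
Taking logs: α·ln(36/400) = ln(0.24), so α = -1.427116 / -2.407946 ≈ 0.593.

α ≈ 0.593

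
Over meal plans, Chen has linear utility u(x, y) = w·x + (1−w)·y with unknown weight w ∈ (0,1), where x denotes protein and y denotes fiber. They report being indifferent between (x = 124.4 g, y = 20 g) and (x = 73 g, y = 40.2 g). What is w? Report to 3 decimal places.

w = 0.282

u(124.4,20) = u(73,40.2) means w·124.4 + (1−w)·20 = w·73 + (1−w)·40.2.
w·(124.4−73) = (1−w)·(40.2−20), i.e. w·51.4 = (1−w)·20.2.
So w/(1−w) = 20.2/51.4 = 0.3930, giving w = 20.2/(51.4+20.2) = 0.282.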